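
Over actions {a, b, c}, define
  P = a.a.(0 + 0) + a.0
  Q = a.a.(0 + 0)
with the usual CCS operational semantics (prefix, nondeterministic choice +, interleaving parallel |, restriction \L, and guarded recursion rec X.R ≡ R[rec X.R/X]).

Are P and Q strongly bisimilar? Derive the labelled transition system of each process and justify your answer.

P ≁ Q

P's transition system — 4 states:
  u0 = a.a.(0 + 0) + a.0 → —a→ u1, —a→ u2
  u1 = 0 → ∅
  u2 = a.(0 + 0) → —a→ u3
  u3 = 0 + 0 → ∅
Q's transition system — 3 states:
  v0 = a.a.(0 + 0) → —a→ v1
  v1 = a.(0 + 0) → —a→ v2
  v2 = 0 + 0 → ∅
Partition-refinement fixed point:
  B0 = {u0}
  B1 = {u1, u3, v2}
  B2 = {u2, v1}
  B3 = {v0}
u0 ∈ B0, v0 ∈ B3 → different blocks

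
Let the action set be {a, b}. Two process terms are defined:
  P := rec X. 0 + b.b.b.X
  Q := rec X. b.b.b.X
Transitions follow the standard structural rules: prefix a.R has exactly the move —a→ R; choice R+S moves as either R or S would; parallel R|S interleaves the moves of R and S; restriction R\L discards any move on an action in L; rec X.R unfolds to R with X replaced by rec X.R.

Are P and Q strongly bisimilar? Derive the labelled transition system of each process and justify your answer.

P ~ Q

LTS(P): 3 reachable states
  p0 = rec X. 0 + b.b.b.X :: ··b··> p1
  p1 = b.b.(rec X. 0 + b.b.b.X) :: ··b··> p2
  p2 = b.(rec X. 0 + b.b.b.X) :: ··b··> p0
LTS(Q): 3 reachable states
  q0 = rec X. b.b.b.X :: ··b··> q1
  q1 = b.b.(rec X. b.b.b.X) :: ··b··> q2
  q2 = b.(rec X. b.b.b.X) :: ··b··> q0
Bisimilarity quotient blocks:
  B0 = {p0, p1, p2, q0, q1, q2}
p0 ∈ B0, q0 ∈ B0 → same block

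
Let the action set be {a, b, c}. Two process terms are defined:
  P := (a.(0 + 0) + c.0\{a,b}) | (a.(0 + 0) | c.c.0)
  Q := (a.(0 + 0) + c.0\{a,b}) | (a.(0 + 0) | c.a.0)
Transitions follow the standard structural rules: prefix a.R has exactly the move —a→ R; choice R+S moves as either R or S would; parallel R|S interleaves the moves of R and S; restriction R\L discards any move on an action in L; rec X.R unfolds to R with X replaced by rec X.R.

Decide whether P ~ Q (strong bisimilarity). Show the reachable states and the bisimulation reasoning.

not bisimilar

P's transition system — 18 states:
  u0 = (a.(0 + 0) + c.0\{a,b}) | (a.(0 + 0) | c.c.0) has moves --a--▸ u1, --a--▸ u2, --c--▸ u3, --c--▸ u4
  u1 = (0 + 0) | (a.(0 + 0) | c.c.0) has moves --a--▸ u5, --c--▸ u6
  u2 = (a.(0 + 0) + c.0\{a,b}) | ((0 + 0) | c.c.0) has moves --a--▸ u5, --c--▸ u7, --c--▸ u8
  u3 = (a.(0 + 0) + c.0\{a,b}) | (a.(0 + 0) | c.0) has moves --a--▸ u6, --a--▸ u7, --c--▸ u10, --c--▸ u9
  u4 = 0\{a,b} | (a.(0 + 0) | c.c.0) has moves --a--▸ u8, --c--▸ u10
  u5 = (0 + 0) | ((0 + 0) | c.c.0) has moves --c--▸ u11
  u6 = (0 + 0) | (a.(0 + 0) | c.0) has moves --a--▸ u11, --c--▸ u12
  u7 = (a.(0 + 0) + c.0\{a,b}) | ((0 + 0) | c.0) has moves --a--▸ u11, --c--▸ u13, --c--▸ u14
  u8 = 0\{a,b} | ((0 + 0) | c.c.0) has moves --c--▸ u14
  u9 = (a.(0 + 0) + c.0\{a,b}) | (a.(0 + 0) | 0) has moves --a--▸ u12, --a--▸ u13, --c--▸ u15
  u10 = 0\{a,b} | (a.(0 + 0) | c.0) has moves --a--▸ u14, --c--▸ u15
  u11 = (0 + 0) | ((0 + 0) | c.0) has moves --c--▸ u16
  u12 = (0 + 0) | (a.(0 + 0) | 0) has moves --a--▸ u16
  u13 = (a.(0 + 0) + c.0\{a,b}) | ((0 + 0) | 0) has moves --a--▸ u16, --c--▸ u17
  u14 = 0\{a,b} | ((0 + 0) | c.0) has moves --c--▸ u17
  u15 = 0\{a,b} | (a.(0 + 0) | 0) has moves --a--▸ u17
  u16 = (0 + 0) | ((0 + 0) | 0) has moves ·
  u17 = 0\{a,b} | ((0 + 0) | 0) has moves ·
Q's transition system — 18 states:
  v0 = (a.(0 + 0) + c.0\{a,b}) | (a.(0 + 0) | c.a.0) has moves --a--▸ v1, --a--▸ v2, --c--▸ v3, --c--▸ v4
  v1 = (0 + 0) | (a.(0 + 0) | c.a.0) has moves --a--▸ v5, --c--▸ v6
  v2 = (a.(0 + 0) + c.0\{a,b}) | ((0 + 0) | c.a.0) has moves --a--▸ v5, --c--▸ v7, --c--▸ v8
  v3 = (a.(0 + 0) + c.0\{a,b}) | (a.(0 + 0) | a.0) has moves --a--▸ v6, --a--▸ v7, --a--▸ v9, --c--▸ v10
  v4 = 0\{a,b} | (a.(0 + 0) | c.a.0) has moves --a--▸ v8, --c--▸ v10
  v5 = (0 + 0) | ((0 + 0) | c.a.0) has moves --c--▸ v11
  v6 = (0 + 0) | (a.(0 + 0) | a.0) has moves --a--▸ v11, --a--▸ v12
  v7 = (a.(0 + 0) + c.0\{a,b}) | ((0 + 0) | a.0) has moves --a--▸ v11, --a--▸ v13, --c--▸ v14
  v8 = 0\{a,b} | ((0 + 0) | c.a.0) has moves --c--▸ v14
  v9 = (a.(0 + 0) + c.0\{a,b}) | (a.(0 + 0) | 0) has moves --a--▸ v12, --a--▸ v13, --c--▸ v15
  v10 = 0\{a,b} | (a.(0 + 0) | a.0) has moves --a--▸ v14, --a--▸ v15
  v11 = (0 + 0) | ((0 + 0) | a.0) has moves --a--▸ v16
  v12 = (0 + 0) | (a.(0 + 0) | 0) has moves --a--▸ v16
  v13 = (a.(0 + 0) + c.0\{a,b}) | ((0 + 0) | 0) has moves --a--▸ v16, --c--▸ v17
  v14 = 0\{a,b} | ((0 + 0) | a.0) has moves --a--▸ v17
  v15 = 0\{a,b} | (a.(0 + 0) | 0) has moves --a--▸ v17
  v16 = (0 + 0) | ((0 + 0) | 0) has moves ·
  v17 = 0\{a,b} | ((0 + 0) | 0) has moves ·
Partition-refinement fixed point:
  B0 = {u0}
  B1 = {u1, u4}
  B2 = {u10, u6}
  B3 = {u12, u15, v11, v12, v14, v15}
  B4 = {u16, u17, v16, v17}
  B5 = {u11, u14}
  B6 = {u5, u8}
  B7 = {u3}
  B8 = {u9, v7, v9}
  B9 = {u13, v13}
  B10 = {u7}
  B11 = {u2}
  B12 = {v0}
  B13 = {v1, v4}
  B14 = {v10, v6}
  B15 = {v5, v8}
  B16 = {v2}
  B17 = {v3}
u0 ∈ B0, v0 ∈ B12 → different blocks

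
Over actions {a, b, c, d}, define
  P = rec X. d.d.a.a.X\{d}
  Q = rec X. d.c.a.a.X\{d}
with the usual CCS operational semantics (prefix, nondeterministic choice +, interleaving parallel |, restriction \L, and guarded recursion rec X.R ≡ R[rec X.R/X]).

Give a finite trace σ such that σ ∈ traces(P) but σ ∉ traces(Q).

dd

Reachable graph of P (5 states):
  u0 = rec X. d.d.a.a.X\{d} has moves —d→ u1
  u1 = d.a.a.(rec X. d.d.a.a.X\{d})\{d} has moves —d→ u2
  u2 = a.a.(rec X. d.d.a.a.X\{d})\{d} has moves —a→ u3
  u3 = a.(rec X. d.d.a.a.X\{d})\{d} has moves —a→ u4
  u4 = (rec X. d.d.a.a.X\{d})\{d} has moves stopped
Reachable graph of Q (5 states):
  v0 = rec X. d.c.a.a.X\{d} has moves —d→ v1
  v1 = c.a.a.(rec X. d.c.a.a.X\{d})\{d} has moves —c→ v2
  v2 = a.a.(rec X. d.c.a.a.X\{d})\{d} has moves —a→ v3
  v3 = a.(rec X. d.c.a.a.X\{d})\{d} has moves —a→ v4
  v4 = (rec X. d.c.a.a.X\{d})\{d} has moves stopped
Trace ⟨dd⟩ through P, begin at {u0}:
  step 1 (d): {u1}
  step 2 (d): {u2}
  — P admits the full trace.
Trace ⟨dd⟩ through Q, begin at {v0}:
  step 1 (d): {v1}
  step 2 (d): ∅  — Q cannot continue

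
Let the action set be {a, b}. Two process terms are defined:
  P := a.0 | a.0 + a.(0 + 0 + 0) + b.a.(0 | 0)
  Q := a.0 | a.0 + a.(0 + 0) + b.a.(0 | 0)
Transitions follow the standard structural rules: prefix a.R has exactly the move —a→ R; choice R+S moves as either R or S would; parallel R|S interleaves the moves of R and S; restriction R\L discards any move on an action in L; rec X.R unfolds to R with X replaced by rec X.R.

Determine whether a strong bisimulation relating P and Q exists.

Reachable graph of P (6 states):
  s0 = a.0 | a.0 + a.(0 + 0 + 0) + b.a.(0 | 0) :: —a→ s1, —a→ s2, —a→ s3, —b→ s4
  s1 = 0 + 0 + 0 :: ·
  s2 = 0 | a.0 :: —a→ s5
  s3 = a.0 | 0 :: —a→ s5
  s4 = a.(0 | 0) :: —a→ s5
  s5 = 0 | 0 :: ·
Reachable graph of Q (6 states):
  t0 = a.0 | a.0 + a.(0 + 0) + b.a.(0 | 0) :: —a→ t1, —a→ t2, —a→ t3, —b→ t4
  t1 = 0 + 0 :: ·
  t2 = 0 | a.0 :: —a→ t5
  t3 = a.0 | 0 :: —a→ t5
  t4 = a.(0 | 0) :: —a→ t5
  t5 = 0 | 0 :: ·
Coarsest stable partition (strong bisimilarity classes):
  B0 = {s0, t0}
  B1 = {s1, s5, t1, t5}
  B2 = {s2, s3, s4, t2, t3, t4}
s0 ∈ B0, t0 ∈ B0 → same block

bisimilar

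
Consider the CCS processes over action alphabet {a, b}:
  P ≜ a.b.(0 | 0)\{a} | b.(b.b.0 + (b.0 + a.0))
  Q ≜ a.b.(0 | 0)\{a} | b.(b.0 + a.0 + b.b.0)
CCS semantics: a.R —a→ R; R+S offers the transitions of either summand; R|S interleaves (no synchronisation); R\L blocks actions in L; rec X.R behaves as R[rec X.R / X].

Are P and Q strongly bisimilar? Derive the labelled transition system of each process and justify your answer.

Reachable graph of P (12 states):
  u0 = a.b.(0 | 0)\{a} | b.(b.b.0 + (b.0 + a.0)) → =a=> u1, =b=> u2
  u1 = b.(0 | 0)\{a} | b.(b.b.0 + (b.0 + a.0)) → =b=> u3, =b=> u4
  u2 = a.b.(0 | 0)\{a} | (b.b.0 + (b.0 + a.0)) → =a=> u4, =a=> u5, =b=> u5, =b=> u6
  u3 = (0 | 0)\{a} | b.(b.b.0 + (b.0 + a.0)) → =b=> u7
  u4 = b.(0 | 0)\{a} | (b.b.0 + (b.0 + a.0)) → =a=> u8, =b=> u7, =b=> u8, =b=> u9
  u5 = a.b.(0 | 0)\{a} | 0 → =a=> u8
  u6 = a.b.(0 | 0)\{a} | b.0 → =a=> u9, =b=> u5
  u7 = (0 | 0)\{a} | (b.b.0 + (b.0 + a.0)) → =a=> u10, =b=> u10, =b=> u11
  u8 = b.(0 | 0)\{a} | 0 → =b=> u10
  u9 = b.(0 | 0)\{a} | b.0 → =b=> u11, =b=> u8
  u10 = (0 | 0)\{a} | 0 → deadlocked
  u11 = (0 | 0)\{a} | b.0 → =b=> u10
Reachable graph of Q (12 states):
  v0 = a.b.(0 | 0)\{a} | b.(b.0 + a.0 + b.b.0) → =a=> v1, =b=> v2
  v1 = b.(0 | 0)\{a} | b.(b.0 + a.0 + b.b.0) → =b=> v3, =b=> v4
  v2 = a.b.(0 | 0)\{a} | (b.0 + a.0 + b.b.0) → =a=> v4, =a=> v5, =b=> v5, =b=> v6
  v3 = (0 | 0)\{a} | b.(b.0 + a.0 + b.b.0) → =b=> v7
  v4 = b.(0 | 0)\{a} | (b.0 + a.0 + b.b.0) → =a=> v8, =b=> v7, =b=> v8, =b=> v9
  v5 = a.b.(0 | 0)\{a} | 0 → =a=> v8
  v6 = a.b.(0 | 0)\{a} | b.0 → =a=> v9, =b=> v5
  v7 = (0 | 0)\{a} | (b.0 + a.0 + b.b.0) → =a=> v10, =b=> v10, =b=> v11
  v8 = b.(0 | 0)\{a} | 0 → =b=> v10
  v9 = b.(0 | 0)\{a} | b.0 → =b=> v11, =b=> v8
  v10 = (0 | 0)\{a} | 0 → deadlocked
  v11 = (0 | 0)\{a} | b.0 → =b=> v10
Bisimilarity quotient blocks:
  B0 = {u0, v0}
  B1 = {u1, v1}
  B2 = {u3, v3}
  B3 = {u7, v7}
  B4 = {u11, u8, v11, v8}
  B5 = {u10, v10}
  B6 = {u4, v4}
  B7 = {u9, v9}
  B8 = {u2, v2}
  B9 = {u5, v5}
  B10 = {u6, v6}
u0 ∈ B0, v0 ∈ B0 → same block

bisimilar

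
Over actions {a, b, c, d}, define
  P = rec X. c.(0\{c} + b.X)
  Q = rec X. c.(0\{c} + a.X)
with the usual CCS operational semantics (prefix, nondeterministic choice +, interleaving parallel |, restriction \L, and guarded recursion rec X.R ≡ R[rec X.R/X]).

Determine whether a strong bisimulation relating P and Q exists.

not bisimilar

LTS(P): 2 reachable states
  s0 = rec X. c.(0\{c} + b.X) :: ··c··> s1
  s1 = 0\{c} + b.(rec X. c.(0\{c} + b.X)) :: ··b··> s0
LTS(Q): 2 reachable states
  t0 = rec X. c.(0\{c} + a.X) :: ··c··> t1
  t1 = 0\{c} + a.(rec X. c.(0\{c} + a.X)) :: ··a··> t0
Coarsest stable partition (strong bisimilarity classes):
  B0 = {s0}
  B1 = {s1}
  B2 = {t0}
  B3 = {t1}
s0 ∈ B0, t0 ∈ B2 → different blocks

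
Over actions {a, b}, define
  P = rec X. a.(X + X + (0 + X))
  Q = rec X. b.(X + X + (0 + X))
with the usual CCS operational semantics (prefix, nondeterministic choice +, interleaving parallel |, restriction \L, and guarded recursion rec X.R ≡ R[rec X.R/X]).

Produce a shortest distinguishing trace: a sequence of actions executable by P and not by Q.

a

P's transition system — 2 states:
  s0 = rec X. a.(X + X + (0 + X)) ⊢ --a--▸ s1
  s1 = (rec X. a.(X + X + (0 + X))) + (rec X. a.(X + X + (0 + X))) + (0 + (rec X. a.(X + X + (0 + X)))) ⊢ --a--▸ s1
Q's transition system — 2 states:
  t0 = rec X. b.(X + X + (0 + X)) ⊢ --b--▸ t1
  t1 = (rec X. b.(X + X + (0 + X))) + (rec X. b.(X + X + (0 + X))) + (0 + (rec X. b.(X + X + (0 + X)))) ⊢ --b--▸ t1
Executing a from P (initial set {s0}):
  after a @ step 1: {s1}
  ✓ P
Executing a from Q (initial set {t0}):
  after a @ step 1: no successor for Q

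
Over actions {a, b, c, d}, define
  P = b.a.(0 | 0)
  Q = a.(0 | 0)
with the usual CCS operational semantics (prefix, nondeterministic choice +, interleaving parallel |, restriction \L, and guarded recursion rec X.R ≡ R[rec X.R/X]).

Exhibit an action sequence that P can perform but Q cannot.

Reachable graph of P (3 states):
  p0 = b.a.(0 | 0) :: —b→ p1
  p1 = a.(0 | 0) :: —a→ p2
  p2 = 0 | 0 :: stopped
Reachable graph of Q (2 states):
  q0 = a.(0 | 0) :: —a→ q1
  q1 = 0 | 0 :: stopped
Executing b from P (initial set {p0}):
  [1] b ⇒ {p1}
  P completes σ.
Executing b from Q (initial set {q0}):
  [1] b ⇒ ∅  — Q cannot continue

b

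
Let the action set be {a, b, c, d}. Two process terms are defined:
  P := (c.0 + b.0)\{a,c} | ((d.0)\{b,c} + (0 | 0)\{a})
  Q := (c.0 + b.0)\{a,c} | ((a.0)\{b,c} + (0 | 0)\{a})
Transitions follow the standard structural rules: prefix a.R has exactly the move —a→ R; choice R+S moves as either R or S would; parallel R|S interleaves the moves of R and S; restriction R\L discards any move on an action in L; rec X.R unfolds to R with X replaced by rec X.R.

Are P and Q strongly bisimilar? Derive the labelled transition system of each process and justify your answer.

not bisimilar

LTS(P): 4 reachable states
  u0 = (c.0 + b.0)\{a,c} | ((d.0)\{b,c} + (0 | 0)\{a}) has moves —b→ u1, —d→ u2
  u1 = 0\{a,c} | ((d.0)\{b,c} + (0 | 0)\{a}) has moves —d→ u3
  u2 = (c.0 + b.0)\{a,c} | 0\{b,c} has moves —b→ u3
  u3 = 0\{a,c} | 0\{b,c} has moves (no moves)
LTS(Q): 4 reachable states
  v0 = (c.0 + b.0)\{a,c} | ((a.0)\{b,c} + (0 | 0)\{a}) has moves —a→ v1, —b→ v2
  v1 = (c.0 + b.0)\{a,c} | 0\{b,c} has moves —b→ v3
  v2 = 0\{a,c} | ((a.0)\{b,c} + (0 | 0)\{a}) has moves —a→ v3
  v3 = 0\{a,c} | 0\{b,c} has moves (no moves)
Partition-refinement fixed point:
  B0 = {u0}
  B1 = {u1}
  B2 = {u3, v3}
  B3 = {u2, v1}
  B4 = {v0}
  B5 = {v2}
u0 ∈ B0, v0 ∈ B4 → different blocks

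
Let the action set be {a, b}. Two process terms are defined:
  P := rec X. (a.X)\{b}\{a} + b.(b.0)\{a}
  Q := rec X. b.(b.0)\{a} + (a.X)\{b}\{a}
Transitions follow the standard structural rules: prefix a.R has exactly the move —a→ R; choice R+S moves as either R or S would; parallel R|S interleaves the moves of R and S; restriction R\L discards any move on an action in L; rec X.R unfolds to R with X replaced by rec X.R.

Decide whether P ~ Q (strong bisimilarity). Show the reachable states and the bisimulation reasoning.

bisimilar

P's transition system — 3 states:
  m0 = rec X. (a.X)\{b}\{a} + b.(b.0)\{a} :: --b--▸ m1
  m1 = (b.0)\{a} :: --b--▸ m2
  m2 = 0\{a} :: stopped
Q's transition system — 3 states:
  n0 = rec X. b.(b.0)\{a} + (a.X)\{b}\{a} :: --b--▸ n1
  n1 = (b.0)\{a} :: --b--▸ n2
  n2 = 0\{a} :: stopped
Coarsest stable partition (strong bisimilarity classes):
  B0 = {m0, n0}
  B1 = {m1, n1}
  B2 = {m2, n2}
m0 ∈ B0, n0 ∈ B0 → same block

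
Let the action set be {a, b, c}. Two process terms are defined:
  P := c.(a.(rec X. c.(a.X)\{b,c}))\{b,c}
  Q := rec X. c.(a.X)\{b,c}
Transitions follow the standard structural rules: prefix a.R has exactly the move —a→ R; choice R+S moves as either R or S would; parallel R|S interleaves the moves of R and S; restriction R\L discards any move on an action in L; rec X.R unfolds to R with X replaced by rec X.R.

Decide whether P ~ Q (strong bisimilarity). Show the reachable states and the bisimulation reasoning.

bisimilar

Reachable graph of P (3 states):
  s0 = c.(a.(rec X. c.(a.X)\{b,c}))\{b,c} | ··c··> s1
  s1 = (a.(rec X. c.(a.X)\{b,c}))\{b,c} | ··a··> s2
  s2 = (rec X. c.(a.X)\{b,c})\{b,c} | ·
Reachable graph of Q (3 states):
  t0 = rec X. c.(a.X)\{b,c} | ··c··> t1
  t1 = (a.(rec X. c.(a.X)\{b,c}))\{b,c} | ··a··> t2
  t2 = (rec X. c.(a.X)\{b,c})\{b,c} | ·
Partition-refinement fixed point:
  B0 = {s0, t0}
  B1 = {s1, t1}
  B2 = {s2, t2}
s0 ∈ B0, t0 ∈ B0 → same block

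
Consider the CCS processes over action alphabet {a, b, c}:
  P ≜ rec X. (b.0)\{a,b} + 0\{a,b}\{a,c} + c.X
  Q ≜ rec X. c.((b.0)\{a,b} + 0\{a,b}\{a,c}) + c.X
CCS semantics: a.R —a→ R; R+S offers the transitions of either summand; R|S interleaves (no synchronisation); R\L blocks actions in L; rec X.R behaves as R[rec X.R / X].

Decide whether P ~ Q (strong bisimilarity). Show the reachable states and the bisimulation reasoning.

not bisimilar

Reachable graph of P (1 states):
  u0 = rec X. (b.0)\{a,b} + 0\{a,b}\{a,c} + c.X ⊢ —c→ u0
Reachable graph of Q (2 states):
  v0 = rec X. c.((b.0)\{a,b} + 0\{a,b}\{a,c}) + c.X ⊢ —c→ v0, —c→ v1
  v1 = (b.0)\{a,b} + 0\{a,b}\{a,c} ⊢ ·
Coarsest stable partition (strong bisimilarity classes):
  B0 = {u0}
  B1 = {v0}
  B2 = {v1}
u0 ∈ B0, v0 ∈ B1 → different blocks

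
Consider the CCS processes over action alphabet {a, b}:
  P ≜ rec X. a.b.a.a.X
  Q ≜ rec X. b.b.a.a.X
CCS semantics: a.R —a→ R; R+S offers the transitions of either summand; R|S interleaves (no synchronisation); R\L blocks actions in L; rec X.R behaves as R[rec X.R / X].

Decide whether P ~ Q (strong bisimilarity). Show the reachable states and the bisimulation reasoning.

P's transition system — 4 states:
  u0 = rec X. a.b.a.a.X has moves --a--▸ u1
  u1 = b.a.a.(rec X. a.b.a.a.X) has moves --b--▸ u2
  u2 = a.a.(rec X. a.b.a.a.X) has moves --a--▸ u3
  u3 = a.(rec X. a.b.a.a.X) has moves --a--▸ u0
Q's transition system — 4 states:
  v0 = rec X. b.b.a.a.X has moves --b--▸ v1
  v1 = b.a.a.(rec X. b.b.a.a.X) has moves --b--▸ v2
  v2 = a.a.(rec X. b.b.a.a.X) has moves --a--▸ v3
  v3 = a.(rec X. b.b.a.a.X) has moves --a--▸ v0
Bisimilarity quotient blocks:
  B0 = {u0}
  B1 = {u1}
  B2 = {u2}
  B3 = {u3}
  B4 = {v0}
  B5 = {v1}
  B6 = {v2}
  B7 = {v3}
u0 ∈ B0, v0 ∈ B4 → different blocks

not bisimilar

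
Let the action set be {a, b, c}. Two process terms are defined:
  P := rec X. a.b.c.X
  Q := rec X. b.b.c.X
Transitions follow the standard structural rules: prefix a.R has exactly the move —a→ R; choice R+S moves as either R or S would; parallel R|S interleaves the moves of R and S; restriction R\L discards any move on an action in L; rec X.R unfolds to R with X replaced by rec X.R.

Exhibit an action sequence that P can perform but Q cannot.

a

Reachable graph of P (3 states):
  m0 = rec X. a.b.c.X → —a→ m1
  m1 = b.c.(rec X. a.b.c.X) → —b→ m2
  m2 = c.(rec X. a.b.c.X) → —c→ m0
Reachable graph of Q (3 states):
  n0 = rec X. b.b.c.X → —b→ n1
  n1 = b.c.(rec X. b.b.c.X) → —b→ n2
  n2 = c.(rec X. b.b.c.X) → —c→ n0
Run σ = ⟨a⟩ on P: start {m0}
  after a @ step 1: {m1}
  P completes σ.
Run σ = ⟨a⟩ on Q: start {n0}
  after a @ step 1: ∅  — Q cannot continue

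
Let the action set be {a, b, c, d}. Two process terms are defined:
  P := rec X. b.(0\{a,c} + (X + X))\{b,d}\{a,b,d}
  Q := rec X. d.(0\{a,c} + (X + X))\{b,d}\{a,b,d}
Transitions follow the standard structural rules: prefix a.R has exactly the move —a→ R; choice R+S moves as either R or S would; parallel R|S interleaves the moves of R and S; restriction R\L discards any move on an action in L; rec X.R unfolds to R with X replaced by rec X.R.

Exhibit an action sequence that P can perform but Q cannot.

LTS(P): 2 reachable states
  s0 = rec X. b.(0\{a,c} + (X + X))\{b,d}\{a,b,d} | -b-> s1
  s1 = (0\{a,c} + ((rec X. b.(0\{a,c} + (X + X))\{b,d}\{a,b,d}) + (rec X. b.(0\{a,c} + (X + X))\{b,d}\{a,b,d})))\{b,d}\{a,b,d} | (no moves)
LTS(Q): 2 reachable states
  t0 = rec X. d.(0\{a,c} + (X + X))\{b,d}\{a,b,d} | -d-> t1
  t1 = (0\{a,c} + ((rec X. d.(0\{a,c} + (X + X))\{b,d}\{a,b,d}) + (rec X. d.(0\{a,c} + (X + X))\{b,d}\{a,b,d})))\{b,d}\{a,b,d} | (no moves)
Executing b from P (initial set {s0}):
  [1] b ⇒ {s1}
  — P admits the full trace.
Executing b from Q (initial set {t0}):
  [1] b ⇒ ∅ (Q stuck)

b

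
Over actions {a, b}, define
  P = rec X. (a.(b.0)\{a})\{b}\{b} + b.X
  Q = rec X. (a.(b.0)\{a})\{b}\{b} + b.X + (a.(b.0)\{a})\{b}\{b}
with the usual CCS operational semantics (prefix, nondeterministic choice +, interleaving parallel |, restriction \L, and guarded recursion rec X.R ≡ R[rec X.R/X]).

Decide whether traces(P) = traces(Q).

traces(P) = traces(Q)

P's transition system — 2 states:
  p0 = rec X. (a.(b.0)\{a})\{b}\{b} + b.X → -a-> p1, -b-> p0
  p1 = (b.0)\{a}\{b}\{b} → (no moves)
Q's transition system — 2 states:
  q0 = rec X. (a.(b.0)\{a})\{b}\{b} + b.X + (a.(b.0)\{a})\{b}\{b} → -a-> q1, -b-> q0
  q1 = (b.0)\{a}\{b}\{b} → (no moves)
Bisimilarity quotient blocks:
  B0 = {p0, q0}
  B1 = {p1, q1}
p0 ∈ B0, q0 ∈ B0 → same block
Bisimilar ⇒ trace-equivalent.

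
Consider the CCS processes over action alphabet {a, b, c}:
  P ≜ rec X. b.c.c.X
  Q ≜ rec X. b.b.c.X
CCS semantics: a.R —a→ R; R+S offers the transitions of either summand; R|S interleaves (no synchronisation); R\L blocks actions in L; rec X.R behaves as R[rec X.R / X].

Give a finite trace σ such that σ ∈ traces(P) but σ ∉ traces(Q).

Reachable graph of P (3 states):
  p0 = rec X. b.c.c.X → =b=> p1
  p1 = c.c.(rec X. b.c.c.X) → =c=> p2
  p2 = c.(rec X. b.c.c.X) → =c=> p0
Reachable graph of Q (3 states):
  q0 = rec X. b.b.c.X → =b=> q1
  q1 = b.c.(rec X. b.b.c.X) → =b=> q2
  q2 = c.(rec X. b.b.c.X) → =c=> q0
Executing bc from P (initial set {p0}):
  [1] b ⇒ {p1}
  [2] c ⇒ {p2}
  ✓ P
Executing bc from Q (initial set {q0}):
  [1] b ⇒ {q1}
  [2] c ⇒ no successor for Q

bc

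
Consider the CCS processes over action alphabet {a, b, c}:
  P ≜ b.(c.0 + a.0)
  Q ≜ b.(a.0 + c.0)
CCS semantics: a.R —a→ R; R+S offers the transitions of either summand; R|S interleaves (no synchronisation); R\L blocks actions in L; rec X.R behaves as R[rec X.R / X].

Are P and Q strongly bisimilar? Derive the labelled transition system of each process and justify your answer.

P ~ Q

LTS(P): 3 reachable states
  u0 = b.(c.0 + a.0) :: =b=> u1
  u1 = c.0 + a.0 :: =a=> u2, =c=> u2
  u2 = 0 :: ∅
LTS(Q): 3 reachable states
  v0 = b.(a.0 + c.0) :: =b=> v1
  v1 = a.0 + c.0 :: =a=> v2, =c=> v2
  v2 = 0 :: ∅
Bisimilarity quotient blocks:
  B0 = {u0, v0}
  B1 = {u1, v1}
  B2 = {u2, v2}
u0 ∈ B0, v0 ∈ B0 → same block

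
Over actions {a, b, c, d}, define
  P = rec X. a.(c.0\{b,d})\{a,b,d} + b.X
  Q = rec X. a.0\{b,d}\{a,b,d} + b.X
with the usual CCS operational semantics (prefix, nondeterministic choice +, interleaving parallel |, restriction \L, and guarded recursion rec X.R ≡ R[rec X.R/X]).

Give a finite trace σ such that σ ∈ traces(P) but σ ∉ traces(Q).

Reachable graph of P (3 states):
  u0 = rec X. a.(c.0\{b,d})\{a,b,d} + b.X ⊢ -a-> u1, -b-> u0
  u1 = (c.0\{b,d})\{a,b,d} ⊢ -c-> u2
  u2 = 0\{b,d}\{a,b,d} ⊢ stopped
Reachable graph of Q (2 states):
  v0 = rec X. a.0\{b,d}\{a,b,d} + b.X ⊢ -a-> v1, -b-> v0
  v1 = 0\{b,d}\{a,b,d} ⊢ stopped
Run σ = ⟨ac⟩ on P: start {u0}
  [1] a ⇒ {u1}
  [2] c ⇒ {u2}
  P completes σ.
Run σ = ⟨ac⟩ on Q: start {v0}
  [1] a ⇒ {v1}
  [2] c ⇒ no successor for Q

ac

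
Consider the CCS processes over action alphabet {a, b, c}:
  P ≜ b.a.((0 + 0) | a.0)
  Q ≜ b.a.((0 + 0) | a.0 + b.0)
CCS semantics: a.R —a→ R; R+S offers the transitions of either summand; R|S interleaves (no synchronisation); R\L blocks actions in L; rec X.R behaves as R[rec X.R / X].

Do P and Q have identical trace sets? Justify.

trace-distinct — witness ⟨bab⟩

Reachable graph of P (4 states):
  p0 = b.a.((0 + 0) | a.0) → =b=> p1
  p1 = a.((0 + 0) | a.0) → =a=> p2
  p2 = (0 + 0) | a.0 → =a=> p3
  p3 = (0 + 0) | 0 → stopped
Reachable graph of Q (5 states):
  q0 = b.a.((0 + 0) | a.0 + b.0) → =b=> q1
  q1 = a.((0 + 0) | a.0 + b.0) → =a=> q2
  q2 = (0 + 0) | a.0 + b.0 → =a=> q3, =b=> q4
  q3 = (0 + 0) | 0 → stopped
  q4 = 0 → stopped
Executing bab from Q (initial set {q0}):
  after b @ step 1: {q1}
  after a @ step 2: {q2}
  after b @ step 3: {q4}
  — Q admits the full trace.
Executing bab from P (initial set {p0}):
  after b @ step 1: {p1}
  after a @ step 2: {p2}
  after b @ step 3: ∅ (P stuck)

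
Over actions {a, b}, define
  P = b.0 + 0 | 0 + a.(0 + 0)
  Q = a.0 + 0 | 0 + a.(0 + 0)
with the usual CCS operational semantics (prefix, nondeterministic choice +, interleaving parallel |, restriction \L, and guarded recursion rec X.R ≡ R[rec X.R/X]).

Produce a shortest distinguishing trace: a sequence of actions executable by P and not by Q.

Reachable graph of P (3 states):
  p0 = b.0 + 0 | 0 + a.(0 + 0) ⊢ -a-> p1, -b-> p2
  p1 = 0 + 0 ⊢ ∅
  p2 = 0 ⊢ ∅
Reachable graph of Q (3 states):
  q0 = a.0 + 0 | 0 + a.(0 + 0) ⊢ -a-> q1, -a-> q2
  q1 = 0 ⊢ ∅
  q2 = 0 + 0 ⊢ ∅
Executing b from P (initial set {p0}):
  [1] b ⇒ {p2}
  P completes σ.
Executing b from Q (initial set {q0}):
  [1] b ⇒ no successor for Q

b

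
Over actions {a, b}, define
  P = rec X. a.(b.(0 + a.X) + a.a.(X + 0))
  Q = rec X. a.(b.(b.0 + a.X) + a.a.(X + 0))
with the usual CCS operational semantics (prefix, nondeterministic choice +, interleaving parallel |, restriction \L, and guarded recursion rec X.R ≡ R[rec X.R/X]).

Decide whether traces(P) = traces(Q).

P's transition system — 5 states:
  m0 = rec X. a.(b.(0 + a.X) + a.a.(X + 0)) → —a→ m1
  m1 = b.(0 + a.(rec X. a.(b.(0 + a.X) + a.a.(X + 0)))) + a.a.((rec X. a.(b.(0 + a.X) + a.a.(X + 0))) + 0) → —a→ m2, —b→ m3
  m2 = a.((rec X. a.(b.(0 + a.X) + a.a.(X + 0))) + 0) → —a→ m4
  m3 = 0 + a.(rec X. a.(b.(0 + a.X) + a.a.(X + 0))) → —a→ m0
  m4 = (rec X. a.(b.(0 + a.X) + a.a.(X + 0))) + 0 → —a→ m1
Q's transition system — 6 states:
  n0 = rec X. a.(b.(b.0 + a.X) + a.a.(X + 0)) → —a→ n1
  n1 = b.(b.0 + a.(rec X. a.(b.(b.0 + a.X) + a.a.(X + 0)))) + a.a.((rec X. a.(b.(b.0 + a.X) + a.a.(X + 0))) + 0) → —a→ n2, —b→ n3
  n2 = a.((rec X. a.(b.(b.0 + a.X) + a.a.(X + 0))) + 0) → —a→ n4
  n3 = b.0 + a.(rec X. a.(b.(b.0 + a.X) + a.a.(X + 0))) → —a→ n0, —b→ n5
  n4 = (rec X. a.(b.(b.0 + a.X) + a.a.(X + 0))) + 0 → —a→ n1
  n5 = 0 → ∅
Run σ = ⟨abb⟩ on Q: start {n0}
  [1] a ⇒ {n1}
  [2] b ⇒ {n3}
  [3] b ⇒ {n5}
  Q completes σ.
Run σ = ⟨abb⟩ on P: start {m0}
  [1] a ⇒ {m1}
  [2] b ⇒ {m3}
  [3] b ⇒ no successor for P

traces(P) ≠ traces(Q) — witness ⟨abb⟩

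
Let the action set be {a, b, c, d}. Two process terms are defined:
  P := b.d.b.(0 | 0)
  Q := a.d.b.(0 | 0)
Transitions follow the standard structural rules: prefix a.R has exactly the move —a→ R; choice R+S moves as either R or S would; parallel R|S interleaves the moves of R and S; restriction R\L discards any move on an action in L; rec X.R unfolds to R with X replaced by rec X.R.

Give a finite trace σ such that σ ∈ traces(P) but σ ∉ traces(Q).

LTS(P): 4 reachable states
  m0 = b.d.b.(0 | 0) :: -b-> m1
  m1 = d.b.(0 | 0) :: -d-> m2
  m2 = b.(0 | 0) :: -b-> m3
  m3 = 0 | 0 :: ∅
LTS(Q): 4 reachable states
  n0 = a.d.b.(0 | 0) :: -a-> n1
  n1 = d.b.(0 | 0) :: -d-> n2
  n2 = b.(0 | 0) :: -b-> n3
  n3 = 0 | 0 :: ∅
Run σ = ⟨b⟩ on P: start {m0}
  after b @ step 1: {m1}
  P completes σ.
Run σ = ⟨b⟩ on Q: start {n0}
  after b @ step 1: no successor for Q

b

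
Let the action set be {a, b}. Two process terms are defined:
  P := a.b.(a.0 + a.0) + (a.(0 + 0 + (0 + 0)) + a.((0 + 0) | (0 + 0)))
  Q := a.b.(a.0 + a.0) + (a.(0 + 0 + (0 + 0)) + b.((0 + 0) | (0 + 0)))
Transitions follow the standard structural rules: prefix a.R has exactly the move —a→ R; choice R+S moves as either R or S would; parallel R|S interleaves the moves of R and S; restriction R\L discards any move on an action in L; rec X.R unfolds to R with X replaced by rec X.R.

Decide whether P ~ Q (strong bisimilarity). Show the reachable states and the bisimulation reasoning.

NO

P's transition system — 6 states:
  u0 = a.b.(a.0 + a.0) + (a.(0 + 0 + (0 + 0)) + a.((0 + 0) | (0 + 0))) → =a=> u1, =a=> u2, =a=> u3
  u1 = (0 + 0) | (0 + 0) → ∅
  u2 = 0 + 0 + (0 + 0) → ∅
  u3 = b.(a.0 + a.0) → =b=> u4
  u4 = a.0 + a.0 → =a=> u5
  u5 = 0 → ∅
Q's transition system — 6 states:
  v0 = a.b.(a.0 + a.0) + (a.(0 + 0 + (0 + 0)) + b.((0 + 0) | (0 + 0))) → =a=> v1, =a=> v2, =b=> v3
  v1 = 0 + 0 + (0 + 0) → ∅
  v2 = b.(a.0 + a.0) → =b=> v4
  v3 = (0 + 0) | (0 + 0) → ∅
  v4 = a.0 + a.0 → =a=> v5
  v5 = 0 → ∅
Partition-refinement fixed point:
  B0 = {u0}
  B1 = {u3, v2}
  B2 = {u4, v4}
  B3 = {u1, u2, u5, v1, v3, v5}
  B4 = {v0}
u0 ∈ B0, v0 ∈ B4 → different blocks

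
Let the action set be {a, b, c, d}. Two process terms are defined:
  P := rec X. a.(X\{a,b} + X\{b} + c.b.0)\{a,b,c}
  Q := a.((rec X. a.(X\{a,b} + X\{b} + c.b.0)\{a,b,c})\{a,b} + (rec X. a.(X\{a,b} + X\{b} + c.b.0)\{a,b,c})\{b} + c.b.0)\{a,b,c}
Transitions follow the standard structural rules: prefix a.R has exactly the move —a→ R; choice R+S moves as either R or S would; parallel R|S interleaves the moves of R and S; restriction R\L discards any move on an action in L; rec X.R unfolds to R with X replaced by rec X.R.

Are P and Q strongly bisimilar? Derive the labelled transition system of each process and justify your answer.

P ~ Q

LTS(P): 2 reachable states
  m0 = rec X. a.(X\{a,b} + X\{b} + c.b.0)\{a,b,c} has moves =a=> m1
  m1 = ((rec X. a.(X\{a,b} + X\{b} + c.b.0)\{a,b,c})\{a,b} + (rec X. a.(X\{a,b} + X\{b} + c.b.0)\{a,b,c})\{b} + c.b.0)\{a,b,c} has moves ·
LTS(Q): 2 reachable states
  n0 = a.((rec X. a.(X\{a,b} + X\{b} + c.b.0)\{a,b,c})\{a,b} + (rec X. a.(X\{a,b} + X\{b} + c.b.0)\{a,b,c})\{b} + c.b.0)\{a,b,c} has moves =a=> n1
  n1 = ((rec X. a.(X\{a,b} + X\{b} + c.b.0)\{a,b,c})\{a,b} + (rec X. a.(X\{a,b} + X\{b} + c.b.0)\{a,b,c})\{b} + c.b.0)\{a,b,c} has moves ·
Bisimilarity quotient blocks:
  B0 = {m0, n0}
  B1 = {m1, n1}
m0 ∈ B0, n0 ∈ B0 → same block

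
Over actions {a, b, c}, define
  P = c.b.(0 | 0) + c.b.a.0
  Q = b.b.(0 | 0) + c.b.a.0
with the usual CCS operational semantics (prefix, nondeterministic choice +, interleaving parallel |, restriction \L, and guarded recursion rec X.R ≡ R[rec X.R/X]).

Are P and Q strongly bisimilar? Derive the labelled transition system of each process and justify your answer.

NO

LTS(P): 6 reachable states
  s0 = c.b.(0 | 0) + c.b.a.0 | —c→ s1, —c→ s2
  s1 = b.(0 | 0) | —b→ s3
  s2 = b.a.0 | —b→ s4
  s3 = 0 | 0 | deadlocked
  s4 = a.0 | —a→ s5
  s5 = 0 | deadlocked
LTS(Q): 6 reachable states
  t0 = b.b.(0 | 0) + c.b.a.0 | —b→ t1, —c→ t2
  t1 = b.(0 | 0) | —b→ t3
  t2 = b.a.0 | —b→ t4
  t3 = 0 | 0 | deadlocked
  t4 = a.0 | —a→ t5
  t5 = 0 | deadlocked
Coarsest stable partition (strong bisimilarity classes):
  B0 = {s0}
  B1 = {s1, t1}
  B2 = {s3, s5, t3, t5}
  B3 = {s2, t2}
  B4 = {s4, t4}
  B5 = {t0}
s0 ∈ B0, t0 ∈ B5 → different blocks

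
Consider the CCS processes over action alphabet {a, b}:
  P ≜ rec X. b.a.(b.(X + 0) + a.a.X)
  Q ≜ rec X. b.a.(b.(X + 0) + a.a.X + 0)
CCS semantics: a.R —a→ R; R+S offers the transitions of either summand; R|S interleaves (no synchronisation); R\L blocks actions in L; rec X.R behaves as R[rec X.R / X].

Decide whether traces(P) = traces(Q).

LTS(P): 5 reachable states
  s0 = rec X. b.a.(b.(X + 0) + a.a.X) → =b=> s1
  s1 = a.(b.((rec X. b.a.(b.(X + 0) + a.a.X)) + 0) + a.a.(rec X. b.a.(b.(X + 0) + a.a.X))) → =a=> s2
  s2 = b.((rec X. b.a.(b.(X + 0) + a.a.X)) + 0) + a.a.(rec X. b.a.(b.(X + 0) + a.a.X)) → =a=> s3, =b=> s4
  s3 = a.(rec X. b.a.(b.(X + 0) + a.a.X)) → =a=> s0
  s4 = (rec X. b.a.(b.(X + 0) + a.a.X)) + 0 → =b=> s1
LTS(Q): 5 reachable states
  t0 = rec X. b.a.(b.(X + 0) + a.a.X + 0) → =b=> t1
  t1 = a.(b.((rec X. b.a.(b.(X + 0) + a.a.X + 0)) + 0) + a.a.(rec X. b.a.(b.(X + 0) + a.a.X + 0)) + 0) → =a=> t2
  t2 = b.((rec X. b.a.(b.(X + 0) + a.a.X + 0)) + 0) + a.a.(rec X. b.a.(b.(X + 0) + a.a.X + 0)) + 0 → =a=> t3, =b=> t4
  t3 = a.(rec X. b.a.(b.(X + 0) + a.a.X + 0)) → =a=> t0
  t4 = (rec X. b.a.(b.(X + 0) + a.a.X + 0)) + 0 → =b=> t1
Bisimilarity quotient blocks:
  B0 = {s0, s4, t0, t4}
  B1 = {s1, t1}
  B2 = {s2, t2}
  B3 = {s3, t3}
s0 ∈ B0, t0 ∈ B0 → same block
Bisimilar ⇒ trace-equivalent.

trace-equivalent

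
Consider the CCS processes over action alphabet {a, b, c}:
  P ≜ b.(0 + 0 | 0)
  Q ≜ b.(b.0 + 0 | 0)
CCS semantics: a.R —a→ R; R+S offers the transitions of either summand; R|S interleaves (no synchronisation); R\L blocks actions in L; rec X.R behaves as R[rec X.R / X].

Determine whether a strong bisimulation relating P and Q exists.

P ≁ Q

Reachable graph of P (2 states):
  m0 = b.(0 + 0 | 0) has moves ··b··> m1
  m1 = 0 + 0 | 0 has moves (no moves)
Reachable graph of Q (3 states):
  n0 = b.(b.0 + 0 | 0) has moves ··b··> n1
  n1 = b.0 + 0 | 0 has moves ··b··> n2
  n2 = 0 has moves (no moves)
Coarsest stable partition (strong bisimilarity classes):
  B0 = {m0, n1}
  B1 = {m1, n2}
  B2 = {n0}
m0 ∈ B0, n0 ∈ B2 → different blocks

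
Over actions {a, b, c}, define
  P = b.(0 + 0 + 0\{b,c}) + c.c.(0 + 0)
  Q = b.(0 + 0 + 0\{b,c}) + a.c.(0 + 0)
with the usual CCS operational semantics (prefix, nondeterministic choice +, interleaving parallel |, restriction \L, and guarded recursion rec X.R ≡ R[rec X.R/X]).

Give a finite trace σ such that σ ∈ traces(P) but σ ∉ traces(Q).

c

Reachable graph of P (4 states):
  m0 = b.(0 + 0 + 0\{b,c}) + c.c.(0 + 0) :: =b=> m1, =c=> m2
  m1 = 0 + 0 + 0\{b,c} :: deadlocked
  m2 = c.(0 + 0) :: =c=> m3
  m3 = 0 + 0 :: deadlocked
Reachable graph of Q (4 states):
  n0 = b.(0 + 0 + 0\{b,c}) + a.c.(0 + 0) :: =a=> n1, =b=> n2
  n1 = c.(0 + 0) :: =c=> n3
  n2 = 0 + 0 + 0\{b,c} :: deadlocked
  n3 = 0 + 0 :: deadlocked
Executing c from P (initial set {m0}):
  step 1 (c): {m2}
  ✓ P
Executing c from Q (initial set {n0}):
  step 1 (c): ∅ (Q stuck)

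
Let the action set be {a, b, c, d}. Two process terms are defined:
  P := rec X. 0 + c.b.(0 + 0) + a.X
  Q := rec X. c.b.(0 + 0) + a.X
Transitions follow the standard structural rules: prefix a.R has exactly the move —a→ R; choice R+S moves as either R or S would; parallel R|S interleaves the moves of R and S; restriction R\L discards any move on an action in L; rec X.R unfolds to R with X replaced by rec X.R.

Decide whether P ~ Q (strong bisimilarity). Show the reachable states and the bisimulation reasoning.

YES

P's transition system — 3 states:
  u0 = rec X. 0 + c.b.(0 + 0) + a.X → —a→ u0, —c→ u1
  u1 = b.(0 + 0) → —b→ u2
  u2 = 0 + 0 → (no moves)
Q's transition system — 3 states:
  v0 = rec X. c.b.(0 + 0) + a.X → —a→ v0, —c→ v1
  v1 = b.(0 + 0) → —b→ v2
  v2 = 0 + 0 → (no moves)
Coarsest stable partition (strong bisimilarity classes):
  B0 = {u0, v0}
  B1 = {u1, v1}
  B2 = {u2, v2}
u0 ∈ B0, v0 ∈ B0 → same block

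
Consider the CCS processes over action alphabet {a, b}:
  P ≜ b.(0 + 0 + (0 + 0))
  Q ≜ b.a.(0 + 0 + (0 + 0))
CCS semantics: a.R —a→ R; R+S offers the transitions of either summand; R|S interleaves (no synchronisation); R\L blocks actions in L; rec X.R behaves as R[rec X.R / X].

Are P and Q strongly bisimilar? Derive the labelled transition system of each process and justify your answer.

NO

LTS(P): 2 reachable states
  u0 = b.(0 + 0 + (0 + 0)) | --b--▸ u1
  u1 = 0 + 0 + (0 + 0) | deadlocked
LTS(Q): 3 reachable states
  v0 = b.a.(0 + 0 + (0 + 0)) | --b--▸ v1
  v1 = a.(0 + 0 + (0 + 0)) | --a--▸ v2
  v2 = 0 + 0 + (0 + 0) | deadlocked
Partition-refinement fixed point:
  B0 = {u0}
  B1 = {u1, v2}
  B2 = {v0}
  B3 = {v1}
u0 ∈ B0, v0 ∈ B2 → different blocks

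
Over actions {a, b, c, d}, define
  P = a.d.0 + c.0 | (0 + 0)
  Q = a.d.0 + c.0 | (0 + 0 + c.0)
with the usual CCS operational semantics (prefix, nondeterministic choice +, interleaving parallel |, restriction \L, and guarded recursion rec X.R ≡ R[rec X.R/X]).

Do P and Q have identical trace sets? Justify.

LTS(P): 4 reachable states
  s0 = a.d.0 + c.0 | (0 + 0) ⊢ ··a··> s1, ··c··> s2
  s1 = d.0 ⊢ ··d··> s3
  s2 = 0 | (0 + 0) ⊢ (no moves)
  s3 = 0 ⊢ (no moves)
LTS(Q): 6 reachable states
  t0 = a.d.0 + c.0 | (0 + 0 + c.0) ⊢ ··a··> t1, ··c··> t2, ··c··> t3
  t1 = d.0 ⊢ ··d··> t4
  t2 = 0 | (0 + 0 + c.0) ⊢ ··c··> t5
  t3 = c.0 | 0 ⊢ ··c··> t5
  t4 = 0 ⊢ (no moves)
  t5 = 0 | 0 ⊢ (no moves)
Trace ⟨cc⟩ through Q, begin at {t0}:
  step 1 (c): {t2, t3}
  step 2 (c): {t5}
  ✓ Q
Trace ⟨cc⟩ through P, begin at {s0}:
  step 1 (c): {s2}
  step 2 (c): no successor for P

NO — witness ⟨cc⟩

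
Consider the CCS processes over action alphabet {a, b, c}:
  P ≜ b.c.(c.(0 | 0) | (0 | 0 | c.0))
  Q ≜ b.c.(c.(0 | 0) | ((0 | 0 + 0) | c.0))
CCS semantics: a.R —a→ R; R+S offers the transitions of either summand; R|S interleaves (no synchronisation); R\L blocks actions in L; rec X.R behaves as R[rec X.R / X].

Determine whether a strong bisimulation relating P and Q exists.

bisimilar

LTS(P): 6 reachable states
  s0 = b.c.(c.(0 | 0) | (0 | 0 | c.0)) has moves --b--▸ s1
  s1 = c.(c.(0 | 0) | (0 | 0 | c.0)) has moves --c--▸ s2
  s2 = c.(0 | 0) | (0 | 0 | c.0) has moves --c--▸ s3, --c--▸ s4
  s3 = 0 | 0 | (0 | 0 | c.0) has moves --c--▸ s5
  s4 = c.(0 | 0) | (0 | 0 | 0) has moves --c--▸ s5
  s5 = 0 | 0 | (0 | 0 | 0) has moves (no moves)
LTS(Q): 6 reachable states
  t0 = b.c.(c.(0 | 0) | ((0 | 0 + 0) | c.0)) has moves --b--▸ t1
  t1 = c.(c.(0 | 0) | ((0 | 0 + 0) | c.0)) has moves --c--▸ t2
  t2 = c.(0 | 0) | ((0 | 0 + 0) | c.0) has moves --c--▸ t3, --c--▸ t4
  t3 = 0 | 0 | ((0 | 0 + 0) | c.0) has moves --c--▸ t5
  t4 = c.(0 | 0) | ((0 | 0 + 0) | 0) has moves --c--▸ t5
  t5 = 0 | 0 | ((0 | 0 + 0) | 0) has moves (no moves)
Coarsest stable partition (strong bisimilarity classes):
  B0 = {s0, t0}
  B1 = {s1, t1}
  B2 = {s2, t2}
  B3 = {s3, s4, t3, t4}
  B4 = {s5, t5}
s0 ∈ B0, t0 ∈ B0 → same block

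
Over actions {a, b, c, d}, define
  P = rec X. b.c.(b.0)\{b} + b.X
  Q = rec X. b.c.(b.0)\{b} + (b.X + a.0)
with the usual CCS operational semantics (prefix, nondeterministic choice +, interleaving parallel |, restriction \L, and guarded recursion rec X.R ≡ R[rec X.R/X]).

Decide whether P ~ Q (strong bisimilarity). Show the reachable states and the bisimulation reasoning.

P ≁ Q

LTS(P): 3 reachable states
  m0 = rec X. b.c.(b.0)\{b} + b.X | --b--▸ m0, --b--▸ m1
  m1 = c.(b.0)\{b} | --c--▸ m2
  m2 = (b.0)\{b} | ·
LTS(Q): 4 reachable states
  n0 = rec X. b.c.(b.0)\{b} + (b.X + a.0) | --a--▸ n1, --b--▸ n0, --b--▸ n2
  n1 = 0 | ·
  n2 = c.(b.0)\{b} | --c--▸ n3
  n3 = (b.0)\{b} | ·
Coarsest stable partition (strong bisimilarity classes):
  B0 = {m0}
  B1 = {m1, n2}
  B2 = {m2, n1, n3}
  B3 = {n0}
m0 ∈ B0, n0 ∈ B3 → different blocks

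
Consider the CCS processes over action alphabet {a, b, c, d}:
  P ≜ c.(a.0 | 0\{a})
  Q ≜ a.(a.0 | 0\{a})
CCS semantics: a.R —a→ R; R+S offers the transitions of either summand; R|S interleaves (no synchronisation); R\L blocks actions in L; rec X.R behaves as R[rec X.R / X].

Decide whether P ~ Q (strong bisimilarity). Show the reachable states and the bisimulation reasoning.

LTS(P): 3 reachable states
  u0 = c.(a.0 | 0\{a}) | --c--▸ u1
  u1 = a.0 | 0\{a} | --a--▸ u2
  u2 = 0 | 0\{a} | ·
LTS(Q): 3 reachable states
  v0 = a.(a.0 | 0\{a}) | --a--▸ v1
  v1 = a.0 | 0\{a} | --a--▸ v2
  v2 = 0 | 0\{a} | ·
Bisimilarity quotient blocks:
  B0 = {u0}
  B1 = {u1, v1}
  B2 = {u2, v2}
  B3 = {v0}
u0 ∈ B0, v0 ∈ B3 → different blocks

not bisimilar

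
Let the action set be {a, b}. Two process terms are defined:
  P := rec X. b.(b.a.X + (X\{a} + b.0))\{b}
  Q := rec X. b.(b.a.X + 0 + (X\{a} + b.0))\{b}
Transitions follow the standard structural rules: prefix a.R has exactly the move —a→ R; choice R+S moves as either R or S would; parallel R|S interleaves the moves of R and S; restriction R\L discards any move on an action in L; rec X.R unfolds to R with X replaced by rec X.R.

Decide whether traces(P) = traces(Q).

traces(P) = traces(Q)

LTS(P): 2 reachable states
  m0 = rec X. b.(b.a.X + (X\{a} + b.0))\{b} ⊢ --b--▸ m1
  m1 = (b.a.(rec X. b.(b.a.X + (X\{a} + b.0))\{b}) + ((rec X. b.(b.a.X + (X\{a} + b.0))\{b})\{a} + b.0))\{b} ⊢ deadlocked
LTS(Q): 2 reachable states
  n0 = rec X. b.(b.a.X + 0 + (X\{a} + b.0))\{b} ⊢ --b--▸ n1
  n1 = (b.a.(rec X. b.(b.a.X + 0 + (X\{a} + b.0))\{b}) + 0 + ((rec X. b.(b.a.X + 0 + (X\{a} + b.0))\{b})\{a} + b.0))\{b} ⊢ deadlocked
Partition-refinement fixed point:
  B0 = {m0, n0}
  B1 = {m1, n1}
m0 ∈ B0, n0 ∈ B0 → same block
Bisimilar ⇒ trace-equivalent.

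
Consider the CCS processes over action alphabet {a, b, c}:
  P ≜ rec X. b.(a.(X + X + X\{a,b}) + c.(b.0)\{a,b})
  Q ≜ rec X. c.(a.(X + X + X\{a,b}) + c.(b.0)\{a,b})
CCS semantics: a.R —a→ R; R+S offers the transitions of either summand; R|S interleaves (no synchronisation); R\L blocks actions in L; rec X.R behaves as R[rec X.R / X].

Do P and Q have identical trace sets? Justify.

LTS(P): 4 reachable states
  u0 = rec X. b.(a.(X + X + X\{a,b}) + c.(b.0)\{a,b}) ⊢ —b→ u1
  u1 = a.((rec X. b.(a.(X + X + X\{a,b}) + c.(b.0)\{a,b})) + (rec X. b.(a.(X + X + X\{a,b}) + c.(b.0)\{a,b})) + (rec X. b.(a.(X + X + X\{a,b}) + c.(b.0)\{a,b}))\{a,b}) + c.(b.0)\{a,b} ⊢ —a→ u2, —c→ u3
  u2 = (rec X. b.(a.(X + X + X\{a,b}) + c.(b.0)\{a,b})) + (rec X. b.(a.(X + X + X\{a,b}) + c.(b.0)\{a,b})) + (rec X. b.(a.(X + X + X\{a,b}) + c.(b.0)\{a,b}))\{a,b} ⊢ —b→ u1
  u3 = (b.0)\{a,b} ⊢ ·
LTS(Q): 6 reachable states
  v0 = rec X. c.(a.(X + X + X\{a,b}) + c.(b.0)\{a,b}) ⊢ —c→ v1
  v1 = a.((rec X. c.(a.(X + X + X\{a,b}) + c.(b.0)\{a,b})) + (rec X. c.(a.(X + X + X\{a,b}) + c.(b.0)\{a,b})) + (rec X. c.(a.(X + X + X\{a,b}) + c.(b.0)\{a,b}))\{a,b}) + c.(b.0)\{a,b} ⊢ —a→ v2, —c→ v3
  v2 = (rec X. c.(a.(X + X + X\{a,b}) + c.(b.0)\{a,b})) + (rec X. c.(a.(X + X + X\{a,b}) + c.(b.0)\{a,b})) + (rec X. c.(a.(X + X + X\{a,b}) + c.(b.0)\{a,b}))\{a,b} ⊢ —c→ v1, —c→ v4
  v3 = (b.0)\{a,b} ⊢ ·
  v4 = (a.((rec X. c.(a.(X + X + X\{a,b}) + c.(b.0)\{a,b})) + (rec X. c.(a.(X + X + X\{a,b}) + c.(b.0)\{a,b})) + (rec X. c.(a.(X + X + X\{a,b}) + c.(b.0)\{a,b}))\{a,b}) + c.(b.0)\{a,b})\{a,b} ⊢ —c→ v5
  v5 = (b.0)\{a,b}\{a,b} ⊢ ·
Run σ = ⟨b⟩ on P: start {u0}
  step 1 (b): {u1}
  P completes σ.
Run σ = ⟨b⟩ on Q: start {v0}
  step 1 (b): ∅ (Q stuck)

NO — witness ⟨b⟩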